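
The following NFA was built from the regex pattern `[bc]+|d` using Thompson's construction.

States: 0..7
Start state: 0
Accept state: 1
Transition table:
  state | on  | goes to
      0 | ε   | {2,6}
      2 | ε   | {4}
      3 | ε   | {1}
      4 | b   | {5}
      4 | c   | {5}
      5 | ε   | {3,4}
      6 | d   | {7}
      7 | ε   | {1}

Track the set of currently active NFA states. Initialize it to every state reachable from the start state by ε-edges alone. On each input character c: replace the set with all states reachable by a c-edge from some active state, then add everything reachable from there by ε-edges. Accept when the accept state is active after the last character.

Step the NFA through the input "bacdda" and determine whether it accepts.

initial (ε-close {0}): {0,2,4,6}
'b' @ 1: {1,3,4,5}  ✓accept
'a' @ 2: {}  — no active states
rest 'cdda' ignored (set empty)
final: {}; accept 1 not in set

Answer: REJECT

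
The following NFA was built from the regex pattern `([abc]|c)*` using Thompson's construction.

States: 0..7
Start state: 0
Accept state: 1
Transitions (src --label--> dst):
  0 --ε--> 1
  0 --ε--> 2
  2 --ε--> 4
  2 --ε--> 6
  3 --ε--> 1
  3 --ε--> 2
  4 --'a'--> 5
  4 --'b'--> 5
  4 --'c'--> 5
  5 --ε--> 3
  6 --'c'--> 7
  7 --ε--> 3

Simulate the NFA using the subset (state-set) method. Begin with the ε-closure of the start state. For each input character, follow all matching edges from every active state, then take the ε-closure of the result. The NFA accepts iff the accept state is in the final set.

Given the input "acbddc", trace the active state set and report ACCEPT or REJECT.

initial (ε-close {0}): {0,1,2,4,6}
'a' @ 1: {1,2,3,4,5,6}  ✓accept
'c' @ 2: {1,2,3,4,5,6,7}  ✓accept
'b' @ 3: {1,2,3,4,5,6}  ✓accept
'd' @ 4: {}  — state set empty
rest 'dc' ignored (set empty)
final: {}; accept 1 not in set

Answer: REJECT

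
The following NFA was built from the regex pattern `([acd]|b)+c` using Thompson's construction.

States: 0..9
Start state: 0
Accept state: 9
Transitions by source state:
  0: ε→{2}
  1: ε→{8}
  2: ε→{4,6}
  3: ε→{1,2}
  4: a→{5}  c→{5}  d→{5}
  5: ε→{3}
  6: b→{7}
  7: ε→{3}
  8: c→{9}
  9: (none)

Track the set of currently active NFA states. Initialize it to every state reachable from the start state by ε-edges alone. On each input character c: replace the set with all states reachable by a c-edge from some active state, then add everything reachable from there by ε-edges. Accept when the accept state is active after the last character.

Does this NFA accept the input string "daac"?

Answer: ACCEPT

Derivation:
initial (ε-close {0}): {0,2,4,6}
'd' @ 1: {1,2,3,4,5,6,8}
'a' @ 2: {1,2,3,4,5,6,8}
'a' @ 3: {1,2,3,4,5,6,8}
'c' @ 4: {1,2,3,4,5,6,8,9}  (accept∈set)
after full input: {1,2,3,4,5,6,8,9}  (accept=9 in)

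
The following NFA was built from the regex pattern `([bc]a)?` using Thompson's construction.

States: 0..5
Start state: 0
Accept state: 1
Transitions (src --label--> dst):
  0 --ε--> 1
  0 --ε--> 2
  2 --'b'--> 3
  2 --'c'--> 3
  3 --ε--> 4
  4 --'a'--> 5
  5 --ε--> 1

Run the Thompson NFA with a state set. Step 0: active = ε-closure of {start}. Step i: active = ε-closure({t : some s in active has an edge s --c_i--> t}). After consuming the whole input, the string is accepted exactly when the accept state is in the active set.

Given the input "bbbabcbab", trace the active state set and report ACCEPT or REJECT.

Answer: REJECT

Trace:
S₀ = ε-closure({0}) = {0,1,2}
'b' @ 1: {3,4}
'b' @ 2: {}  — dead — no transitions
rest 'babcbab' ignored (set empty)
end set {} — state 1 not in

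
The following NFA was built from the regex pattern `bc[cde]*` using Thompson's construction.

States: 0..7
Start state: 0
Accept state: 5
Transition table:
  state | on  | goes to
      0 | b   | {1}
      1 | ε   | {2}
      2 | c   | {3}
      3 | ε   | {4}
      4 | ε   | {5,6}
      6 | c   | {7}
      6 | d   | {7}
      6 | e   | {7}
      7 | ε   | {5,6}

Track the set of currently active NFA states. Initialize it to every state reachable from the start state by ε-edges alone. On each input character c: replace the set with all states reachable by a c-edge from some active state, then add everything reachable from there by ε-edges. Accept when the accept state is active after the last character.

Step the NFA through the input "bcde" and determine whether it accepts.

initial (ε-close {0}): {0}
'b' @ 1: {1,2}
'c' @ 2: {3,4,5,6}  (accept∈set)
'd' @ 3: {5,6,7}  (accept∈set)
'e' @ 4: {5,6,7}  (accept∈set)
final: {5,6,7}; accept 5 in set

Answer: ACCEPT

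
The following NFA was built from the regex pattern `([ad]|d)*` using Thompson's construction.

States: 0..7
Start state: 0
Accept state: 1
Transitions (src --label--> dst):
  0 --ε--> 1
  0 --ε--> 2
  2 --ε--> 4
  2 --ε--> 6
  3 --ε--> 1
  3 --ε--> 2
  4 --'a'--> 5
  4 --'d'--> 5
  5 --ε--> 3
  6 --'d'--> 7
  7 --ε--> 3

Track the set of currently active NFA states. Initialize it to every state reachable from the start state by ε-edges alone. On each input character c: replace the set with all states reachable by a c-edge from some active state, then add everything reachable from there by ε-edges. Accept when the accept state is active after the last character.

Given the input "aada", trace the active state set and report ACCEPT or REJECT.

Answer: ACCEPT

Derivation:
start: ε-closure({0}) = {0,1,2,4,6}
'a' @ 1: {1,2,3,4,5,6}  (accept∈set)
'a' @ 2: {1,2,3,4,5,6}  (accept∈set)
'd' @ 3: {1,2,3,4,5,6,7}  (accept∈set)
'a' @ 4: {1,2,3,4,5,6}  (accept∈set)
end set {1,2,3,4,5,6} — state 1 in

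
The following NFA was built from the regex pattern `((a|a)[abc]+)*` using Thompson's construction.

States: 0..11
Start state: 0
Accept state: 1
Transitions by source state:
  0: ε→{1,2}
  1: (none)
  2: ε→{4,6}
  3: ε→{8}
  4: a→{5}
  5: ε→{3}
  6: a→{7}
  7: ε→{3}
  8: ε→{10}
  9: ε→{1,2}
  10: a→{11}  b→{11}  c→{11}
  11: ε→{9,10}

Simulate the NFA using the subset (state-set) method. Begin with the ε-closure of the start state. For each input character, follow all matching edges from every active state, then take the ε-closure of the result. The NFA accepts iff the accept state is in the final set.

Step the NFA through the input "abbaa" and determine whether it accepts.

Answer: ACCEPT

Trace:
start: ε-closure({0}) = {0,1,2,4,6}
'a' @ 1: {3,5,7,8,10}
'b' @ 2: {1,2,4,6,9,10,11}  (accept∈set)
'b' @ 3: {1,2,4,6,9,10,11}  (accept∈set)
'a' @ 4: {1,2,3,4,5,6,7,8,9,10,11}  (accept∈set)
'a' @ 5: {1,2,3,4,5,6,7,8,9,10,11}  (accept∈set)
after full input: {1,2,3,4,5,6,7,8,9,10,11}  (accept=1 in)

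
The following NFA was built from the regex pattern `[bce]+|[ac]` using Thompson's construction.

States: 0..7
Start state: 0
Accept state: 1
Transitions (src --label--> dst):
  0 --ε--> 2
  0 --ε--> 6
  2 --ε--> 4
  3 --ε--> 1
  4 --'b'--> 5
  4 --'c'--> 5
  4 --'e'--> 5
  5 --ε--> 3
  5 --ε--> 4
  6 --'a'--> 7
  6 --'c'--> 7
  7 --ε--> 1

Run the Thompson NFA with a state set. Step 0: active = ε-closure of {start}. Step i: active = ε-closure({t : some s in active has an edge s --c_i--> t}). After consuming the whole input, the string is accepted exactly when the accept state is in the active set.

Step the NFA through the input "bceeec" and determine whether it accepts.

initial (ε-close {0}): {0,2,4,6}
'b' @ 1: {1,3,4,5}  (accept∈set)
'c' @ 2: {1,3,4,5}  (accept∈set)
'e' @ 3: {1,3,4,5}  (accept∈set)
'e' @ 4: {1,3,4,5}  (accept∈set)
'e' @ 5: {1,3,4,5}  (accept∈set)
'c' @ 6: {1,3,4,5}  (accept∈set)
final: {1,3,4,5}; accept 1 in set

Answer: ACCEPT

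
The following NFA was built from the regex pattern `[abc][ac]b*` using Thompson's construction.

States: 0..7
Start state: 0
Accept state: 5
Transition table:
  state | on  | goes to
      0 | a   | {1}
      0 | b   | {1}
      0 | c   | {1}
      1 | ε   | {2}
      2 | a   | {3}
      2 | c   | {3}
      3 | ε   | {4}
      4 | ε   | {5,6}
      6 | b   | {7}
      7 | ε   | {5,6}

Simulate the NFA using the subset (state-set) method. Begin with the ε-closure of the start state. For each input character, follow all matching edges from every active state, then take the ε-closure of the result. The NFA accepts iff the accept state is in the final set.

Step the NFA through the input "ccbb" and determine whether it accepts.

S₀ = ε-closure({0}) = {0}
'c' @ 1: {1,2}
'c' @ 2: {3,4,5,6}  (accept∈set)
'b' @ 3: {5,6,7}  (accept∈set)
'b' @ 4: {5,6,7}  (accept∈set)
after full input: {5,6,7}  (accept=5 in)

Answer: ACCEPT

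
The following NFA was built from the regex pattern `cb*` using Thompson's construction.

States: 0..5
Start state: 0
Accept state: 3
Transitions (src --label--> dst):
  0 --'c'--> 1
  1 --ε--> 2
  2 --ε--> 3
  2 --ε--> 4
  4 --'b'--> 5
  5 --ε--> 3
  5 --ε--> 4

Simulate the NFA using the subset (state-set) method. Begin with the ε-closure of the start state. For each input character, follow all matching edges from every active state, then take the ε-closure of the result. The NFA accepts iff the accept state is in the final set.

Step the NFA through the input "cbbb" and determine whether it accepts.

Answer: ACCEPT

Steps:
start: ε-closure({0}) = {0}
'c' @ 1: {1,2,3,4}  ✓accept
'b' @ 2: {3,4,5}  ✓accept
'b' @ 3: {3,4,5}  ✓accept
'b' @ 4: {3,4,5}  ✓accept
end set {3,4,5} — state 3 in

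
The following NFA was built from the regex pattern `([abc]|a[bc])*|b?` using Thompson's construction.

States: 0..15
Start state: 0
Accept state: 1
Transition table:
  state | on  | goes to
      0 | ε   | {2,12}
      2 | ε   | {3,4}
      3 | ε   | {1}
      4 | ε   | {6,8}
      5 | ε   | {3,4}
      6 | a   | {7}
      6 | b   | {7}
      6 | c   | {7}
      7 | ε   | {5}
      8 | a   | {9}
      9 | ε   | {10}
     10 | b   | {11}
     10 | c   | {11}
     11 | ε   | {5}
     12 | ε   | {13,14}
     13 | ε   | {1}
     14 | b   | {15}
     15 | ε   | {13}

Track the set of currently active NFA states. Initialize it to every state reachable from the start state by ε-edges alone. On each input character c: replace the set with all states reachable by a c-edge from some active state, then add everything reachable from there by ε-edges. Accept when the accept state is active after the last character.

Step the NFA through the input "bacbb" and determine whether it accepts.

S₀ = ε-closure({0}) = {0,1,2,3,4,6,8,12,13,14}
'b' @ 1: {1,3,4,5,6,7,8,13,15}  ✓accept
'a' @ 2: {1,3,4,5,6,7,8,9,10}  ✓accept
'c' @ 3: {1,3,4,5,6,7,8,11}  ✓accept
'b' @ 4: {1,3,4,5,6,7,8}  ✓accept
'b' @ 5: {1,3,4,5,6,7,8}  ✓accept
after full input: {1,3,4,5,6,7,8}  (accept=1 in)

Answer: ACCEPT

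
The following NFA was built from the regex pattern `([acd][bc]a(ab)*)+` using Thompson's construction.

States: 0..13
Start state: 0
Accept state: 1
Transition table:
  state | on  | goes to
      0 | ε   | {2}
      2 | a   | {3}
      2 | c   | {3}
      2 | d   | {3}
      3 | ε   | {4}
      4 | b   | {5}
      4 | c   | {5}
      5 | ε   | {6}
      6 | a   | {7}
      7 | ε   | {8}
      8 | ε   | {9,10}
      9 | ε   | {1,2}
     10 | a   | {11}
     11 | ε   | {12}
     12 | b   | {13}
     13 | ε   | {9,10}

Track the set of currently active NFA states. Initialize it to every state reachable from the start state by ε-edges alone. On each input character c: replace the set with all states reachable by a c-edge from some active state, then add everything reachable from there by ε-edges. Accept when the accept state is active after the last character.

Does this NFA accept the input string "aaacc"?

Answer: REJECT

Derivation:
S₀ = ε-closure({0}) = {0,2}
'a' @ 1: {3,4}
'a' @ 2: {}  — no active states
rest 'acc' ignored (set empty)
after full input: {}  (accept=1 not in)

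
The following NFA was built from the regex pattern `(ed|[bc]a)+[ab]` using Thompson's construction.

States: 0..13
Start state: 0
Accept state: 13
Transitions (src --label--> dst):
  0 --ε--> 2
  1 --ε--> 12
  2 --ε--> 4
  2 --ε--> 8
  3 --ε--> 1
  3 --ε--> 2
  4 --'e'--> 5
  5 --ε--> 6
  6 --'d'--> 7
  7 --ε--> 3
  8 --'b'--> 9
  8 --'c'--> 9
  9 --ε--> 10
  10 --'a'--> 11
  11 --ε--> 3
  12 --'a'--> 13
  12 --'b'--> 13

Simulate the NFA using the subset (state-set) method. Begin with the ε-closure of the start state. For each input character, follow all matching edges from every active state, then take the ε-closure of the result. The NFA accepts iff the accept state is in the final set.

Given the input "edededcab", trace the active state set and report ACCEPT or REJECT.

S₀ = ε-closure({0}) = {0,2,4,8}
'e' @ 1: {5,6}
'd' @ 2: {1,2,3,4,7,8,12}
'e' @ 3: {5,6}
'd' @ 4: {1,2,3,4,7,8,12}
'e' @ 5: {5,6}
'd' @ 6: {1,2,3,4,7,8,12}
'c' @ 7: {9,10}
'a' @ 8: {1,2,3,4,8,11,12}
'b' @ 9: {9,10,13}  ✓accept
end set {9,10,13} — state 13 in

Answer: ACCEPT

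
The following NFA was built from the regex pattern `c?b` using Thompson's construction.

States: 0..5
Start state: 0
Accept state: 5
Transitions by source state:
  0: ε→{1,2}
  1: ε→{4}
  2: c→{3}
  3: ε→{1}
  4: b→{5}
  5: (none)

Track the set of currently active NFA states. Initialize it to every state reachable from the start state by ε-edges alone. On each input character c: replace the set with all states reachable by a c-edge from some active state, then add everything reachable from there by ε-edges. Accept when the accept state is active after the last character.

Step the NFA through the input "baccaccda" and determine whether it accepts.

Answer: REJECT

Trace:
S₀ = ε-closure({0}) = {0,1,2,4}
'b' @ 1: {5}  ✓accept
'a' @ 2: {}  — dead — no transitions
rest 'ccaccda' ignored (set empty)
final: {}; accept 5 not in set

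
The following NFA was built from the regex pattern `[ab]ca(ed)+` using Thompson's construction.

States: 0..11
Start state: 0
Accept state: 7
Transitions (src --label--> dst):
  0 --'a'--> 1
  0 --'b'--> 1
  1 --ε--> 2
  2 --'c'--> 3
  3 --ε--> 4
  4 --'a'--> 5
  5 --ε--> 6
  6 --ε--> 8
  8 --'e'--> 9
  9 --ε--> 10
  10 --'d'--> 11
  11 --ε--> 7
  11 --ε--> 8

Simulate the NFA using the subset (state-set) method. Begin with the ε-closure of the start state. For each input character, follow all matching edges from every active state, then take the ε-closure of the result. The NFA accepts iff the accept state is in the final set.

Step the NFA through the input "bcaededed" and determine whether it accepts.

start: ε-closure({0}) = {0}
'b' @ 1: {1,2}
'c' @ 2: {3,4}
'a' @ 3: {5,6,8}
'e' @ 4: {9,10}
'd' @ 5: {7,8,11}  [accepting]
'e' @ 6: {9,10}
'd' @ 7: {7,8,11}  [accepting]
'e' @ 8: {9,10}
'd' @ 9: {7,8,11}  [accepting]
end set {7,8,11} — state 7 in

Answer: ACCEPT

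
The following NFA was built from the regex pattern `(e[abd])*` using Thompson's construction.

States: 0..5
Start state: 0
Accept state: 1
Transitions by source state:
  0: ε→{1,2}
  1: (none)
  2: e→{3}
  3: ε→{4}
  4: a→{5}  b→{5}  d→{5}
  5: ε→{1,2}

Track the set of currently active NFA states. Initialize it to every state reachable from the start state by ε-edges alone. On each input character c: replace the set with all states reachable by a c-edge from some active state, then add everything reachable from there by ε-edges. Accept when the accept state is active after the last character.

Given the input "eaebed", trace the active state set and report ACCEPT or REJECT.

Answer: ACCEPT

Derivation:
initial (ε-close {0}): {0,1,2}
'e' @ 1: {3,4}
'a' @ 2: {1,2,5}  ✓accept
'e' @ 3: {3,4}
'b' @ 4: {1,2,5}  ✓accept
'e' @ 5: {3,4}
'd' @ 6: {1,2,5}  ✓accept
after full input: {1,2,5}  (accept=1 in)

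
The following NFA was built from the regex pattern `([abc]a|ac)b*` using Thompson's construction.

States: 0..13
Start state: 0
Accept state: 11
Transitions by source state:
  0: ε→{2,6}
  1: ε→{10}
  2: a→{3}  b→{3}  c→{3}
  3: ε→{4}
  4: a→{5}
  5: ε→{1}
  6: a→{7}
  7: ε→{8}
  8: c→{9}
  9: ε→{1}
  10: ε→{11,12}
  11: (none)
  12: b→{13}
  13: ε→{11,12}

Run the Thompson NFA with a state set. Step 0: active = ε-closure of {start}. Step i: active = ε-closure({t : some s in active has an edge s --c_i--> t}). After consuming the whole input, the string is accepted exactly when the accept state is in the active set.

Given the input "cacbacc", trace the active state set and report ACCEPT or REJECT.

Answer: REJECT

Steps:
initial (ε-close {0}): {0,2,6}
'c' @ 1: {3,4}
'a' @ 2: {1,5,10,11,12}  [accepting]
'c' @ 3: {}  — state set empty
rest 'bacc' ignored (set empty)
end set {} — state 11 not in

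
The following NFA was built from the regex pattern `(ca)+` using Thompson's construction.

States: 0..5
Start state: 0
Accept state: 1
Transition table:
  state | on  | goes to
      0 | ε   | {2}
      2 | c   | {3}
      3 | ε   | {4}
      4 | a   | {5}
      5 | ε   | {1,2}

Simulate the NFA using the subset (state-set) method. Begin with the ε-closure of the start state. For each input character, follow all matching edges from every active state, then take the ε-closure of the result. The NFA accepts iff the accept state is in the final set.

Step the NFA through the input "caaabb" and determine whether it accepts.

start: ε-closure({0}) = {0,2}
'c' @ 1: {3,4}
'a' @ 2: {1,2,5}  (accept∈set)
'a' @ 3: {}  — no active states
rest 'abb' ignored (set empty)
final: {}; accept 1 not in set

Answer: REJECT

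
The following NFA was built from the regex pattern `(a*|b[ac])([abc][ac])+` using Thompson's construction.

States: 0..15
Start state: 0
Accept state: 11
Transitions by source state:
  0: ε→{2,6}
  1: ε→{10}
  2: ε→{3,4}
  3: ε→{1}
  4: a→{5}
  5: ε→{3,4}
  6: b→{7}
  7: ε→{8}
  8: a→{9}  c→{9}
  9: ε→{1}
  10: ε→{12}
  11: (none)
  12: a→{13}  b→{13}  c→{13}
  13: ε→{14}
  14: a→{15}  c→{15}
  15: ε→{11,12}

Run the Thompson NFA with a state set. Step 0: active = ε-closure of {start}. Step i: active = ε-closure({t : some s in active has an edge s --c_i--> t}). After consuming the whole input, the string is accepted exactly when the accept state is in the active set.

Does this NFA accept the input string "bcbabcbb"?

initial (ε-close {0}): {0,1,2,3,4,6,10,12}
'b' @ 1: {7,8,13,14}
'c' @ 2: {1,9,10,11,12,15}  [accepting]
'b' @ 3: {13,14}
'a' @ 4: {11,12,15}  [accepting]
'b' @ 5: {13,14}
'c' @ 6: {11,12,15}  [accepting]
'b' @ 7: {13,14}
'b' @ 8: {}  — dead — no transitions
final: {}; accept 11 not in set

Answer: REJECT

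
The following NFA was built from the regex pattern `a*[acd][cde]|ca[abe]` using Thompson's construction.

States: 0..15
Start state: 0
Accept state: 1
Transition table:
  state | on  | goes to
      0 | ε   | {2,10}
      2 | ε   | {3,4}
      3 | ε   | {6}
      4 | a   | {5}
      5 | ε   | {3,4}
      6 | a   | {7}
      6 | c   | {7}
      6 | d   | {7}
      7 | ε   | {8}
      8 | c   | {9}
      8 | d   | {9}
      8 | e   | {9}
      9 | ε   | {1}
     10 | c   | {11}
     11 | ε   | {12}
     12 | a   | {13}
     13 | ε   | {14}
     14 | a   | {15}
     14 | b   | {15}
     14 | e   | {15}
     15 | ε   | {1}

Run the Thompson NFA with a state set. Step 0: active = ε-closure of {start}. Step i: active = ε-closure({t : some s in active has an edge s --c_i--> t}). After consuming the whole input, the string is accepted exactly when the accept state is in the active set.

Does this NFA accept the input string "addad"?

Answer: REJECT

Trace:
start: ε-closure({0}) = {0,2,3,4,6,10}
'a' @ 1: {3,4,5,6,7,8}
'd' @ 2: {1,7,8,9}  (accept∈set)
'd' @ 3: {1,9}  (accept∈set)
'a' @ 4: {}  — dead — no transitions
rest 'd' ignored (set empty)
final: {}; accept 1 not in set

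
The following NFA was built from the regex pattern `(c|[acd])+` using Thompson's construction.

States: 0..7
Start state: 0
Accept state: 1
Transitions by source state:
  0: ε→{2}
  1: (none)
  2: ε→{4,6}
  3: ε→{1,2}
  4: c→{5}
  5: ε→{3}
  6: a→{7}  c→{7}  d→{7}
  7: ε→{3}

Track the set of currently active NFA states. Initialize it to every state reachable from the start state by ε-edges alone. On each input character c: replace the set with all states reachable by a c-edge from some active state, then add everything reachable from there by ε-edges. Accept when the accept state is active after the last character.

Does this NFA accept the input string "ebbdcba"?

initial (ε-close {0}): {0,2,4,6}
'e' @ 1: {}  — state set empty
rest 'bbdcba' ignored (set empty)
end set {} — state 1 not in

Answer: REJECT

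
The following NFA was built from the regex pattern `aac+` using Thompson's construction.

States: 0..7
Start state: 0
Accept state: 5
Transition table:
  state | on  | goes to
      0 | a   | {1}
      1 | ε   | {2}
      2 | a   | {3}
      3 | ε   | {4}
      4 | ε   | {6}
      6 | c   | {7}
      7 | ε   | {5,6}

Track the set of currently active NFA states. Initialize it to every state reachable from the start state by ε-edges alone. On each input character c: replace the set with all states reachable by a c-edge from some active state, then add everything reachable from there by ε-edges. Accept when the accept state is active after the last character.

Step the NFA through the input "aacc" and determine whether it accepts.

S₀ = ε-closure({0}) = {0}
'a' @ 1: {1,2}
'a' @ 2: {3,4,6}
'c' @ 3: {5,6,7}  ✓accept
'c' @ 4: {5,6,7}  ✓accept
final: {5,6,7}; accept 5 in set

Answer: ACCEPT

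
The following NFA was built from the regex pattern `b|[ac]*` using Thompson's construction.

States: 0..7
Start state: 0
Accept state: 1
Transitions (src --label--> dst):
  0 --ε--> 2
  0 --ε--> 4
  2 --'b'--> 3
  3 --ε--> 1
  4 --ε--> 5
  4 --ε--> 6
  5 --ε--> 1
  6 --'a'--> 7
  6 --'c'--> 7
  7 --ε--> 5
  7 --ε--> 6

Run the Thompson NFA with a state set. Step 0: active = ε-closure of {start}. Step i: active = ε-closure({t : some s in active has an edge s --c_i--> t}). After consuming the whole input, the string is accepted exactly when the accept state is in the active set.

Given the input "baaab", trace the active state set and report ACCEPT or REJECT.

S₀ = ε-closure({0}) = {0,1,2,4,5,6}
'b' @ 1: {1,3}  ✓accept
'a' @ 2: {}  — state set empty
rest 'aab' ignored (set empty)
end set {} — state 1 not in

Answer: REJECT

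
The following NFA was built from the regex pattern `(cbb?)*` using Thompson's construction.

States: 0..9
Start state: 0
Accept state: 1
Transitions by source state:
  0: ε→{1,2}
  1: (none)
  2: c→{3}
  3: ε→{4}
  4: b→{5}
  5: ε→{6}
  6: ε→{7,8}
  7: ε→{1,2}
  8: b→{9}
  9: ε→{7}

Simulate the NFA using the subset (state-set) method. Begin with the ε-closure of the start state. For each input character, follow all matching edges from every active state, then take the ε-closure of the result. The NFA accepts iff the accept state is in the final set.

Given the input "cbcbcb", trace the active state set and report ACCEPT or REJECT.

initial (ε-close {0}): {0,1,2}
'c' @ 1: {3,4}
'b' @ 2: {1,2,5,6,7,8}  (accept∈set)
'c' @ 3: {3,4}
'b' @ 4: {1,2,5,6,7,8}  (accept∈set)
'c' @ 5: {3,4}
'b' @ 6: {1,2,5,6,7,8}  (accept∈set)
after full input: {1,2,5,6,7,8}  (accept=1 in)

Answer: ACCEPT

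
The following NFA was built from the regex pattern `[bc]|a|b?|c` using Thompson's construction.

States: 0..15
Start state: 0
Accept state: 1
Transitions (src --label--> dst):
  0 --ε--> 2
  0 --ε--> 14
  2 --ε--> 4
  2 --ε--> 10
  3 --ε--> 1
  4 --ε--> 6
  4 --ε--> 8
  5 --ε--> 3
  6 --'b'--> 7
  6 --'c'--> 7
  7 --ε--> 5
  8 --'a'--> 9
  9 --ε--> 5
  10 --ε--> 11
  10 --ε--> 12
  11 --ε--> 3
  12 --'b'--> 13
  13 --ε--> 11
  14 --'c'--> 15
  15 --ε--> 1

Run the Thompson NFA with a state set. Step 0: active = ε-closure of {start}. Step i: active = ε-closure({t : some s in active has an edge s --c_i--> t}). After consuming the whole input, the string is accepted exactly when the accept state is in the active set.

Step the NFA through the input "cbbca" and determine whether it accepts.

S₀ = ε-closure({0}) = {0,1,2,3,4,6,8,10,11,12,14}
'c' @ 1: {1,3,5,7,15}  [accepting]
'b' @ 2: {}  — no active states
rest 'bca' ignored (set empty)
end set {} — state 1 not in

Answer: REJECT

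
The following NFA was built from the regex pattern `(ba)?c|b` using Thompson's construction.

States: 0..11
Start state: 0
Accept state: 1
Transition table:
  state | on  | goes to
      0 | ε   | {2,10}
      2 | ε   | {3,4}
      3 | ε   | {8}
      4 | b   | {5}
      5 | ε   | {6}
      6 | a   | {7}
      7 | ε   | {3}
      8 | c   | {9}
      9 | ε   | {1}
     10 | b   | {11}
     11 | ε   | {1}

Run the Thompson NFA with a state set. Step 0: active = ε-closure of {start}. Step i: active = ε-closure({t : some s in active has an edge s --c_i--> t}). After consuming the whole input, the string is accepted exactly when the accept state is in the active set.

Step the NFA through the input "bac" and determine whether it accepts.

S₀ = ε-closure({0}) = {0,2,3,4,8,10}
'b' @ 1: {1,5,6,11}  [accepting]
'a' @ 2: {3,7,8}
'c' @ 3: {1,9}  [accepting]
end set {1,9} — state 1 in

Answer: ACCEPT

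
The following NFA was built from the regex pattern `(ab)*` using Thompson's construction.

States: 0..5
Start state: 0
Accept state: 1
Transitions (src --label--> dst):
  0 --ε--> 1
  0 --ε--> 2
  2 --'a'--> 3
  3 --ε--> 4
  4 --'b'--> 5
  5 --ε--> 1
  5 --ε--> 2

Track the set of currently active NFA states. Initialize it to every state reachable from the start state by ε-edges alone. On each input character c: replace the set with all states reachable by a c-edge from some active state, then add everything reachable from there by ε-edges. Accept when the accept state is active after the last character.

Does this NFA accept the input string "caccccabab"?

start: ε-closure({0}) = {0,1,2}
'c' @ 1: {}  — state set empty
rest 'accccabab' ignored (set empty)
after full input: {}  (accept=1 not in)

Answer: REJECT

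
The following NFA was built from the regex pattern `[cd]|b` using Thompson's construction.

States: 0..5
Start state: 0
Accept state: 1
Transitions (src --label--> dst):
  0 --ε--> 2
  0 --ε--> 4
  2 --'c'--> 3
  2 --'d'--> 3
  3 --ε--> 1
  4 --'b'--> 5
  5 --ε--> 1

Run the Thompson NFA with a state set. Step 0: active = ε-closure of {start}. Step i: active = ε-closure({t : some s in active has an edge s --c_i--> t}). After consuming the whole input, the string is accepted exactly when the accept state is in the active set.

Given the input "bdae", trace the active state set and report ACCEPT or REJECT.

start: ε-closure({0}) = {0,2,4}
'b' @ 1: {1,5}  (accept∈set)
'd' @ 2: {}  — state set empty
rest 'ae' ignored (set empty)
end set {} — state 1 not in

Answer: REJECT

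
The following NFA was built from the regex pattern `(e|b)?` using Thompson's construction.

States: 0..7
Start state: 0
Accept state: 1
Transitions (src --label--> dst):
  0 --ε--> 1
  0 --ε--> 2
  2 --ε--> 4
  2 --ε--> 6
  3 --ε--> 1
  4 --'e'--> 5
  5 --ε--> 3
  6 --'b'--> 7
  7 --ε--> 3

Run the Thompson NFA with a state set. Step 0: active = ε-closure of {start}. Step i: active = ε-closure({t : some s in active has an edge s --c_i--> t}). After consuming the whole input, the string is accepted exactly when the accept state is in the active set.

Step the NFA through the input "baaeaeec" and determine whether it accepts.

initial (ε-close {0}): {0,1,2,4,6}
'b' @ 1: {1,3,7}  (accept∈set)
'a' @ 2: {}  — no active states
rest 'aeaeec' ignored (set empty)
end set {} — state 1 not in

Answer: REJECT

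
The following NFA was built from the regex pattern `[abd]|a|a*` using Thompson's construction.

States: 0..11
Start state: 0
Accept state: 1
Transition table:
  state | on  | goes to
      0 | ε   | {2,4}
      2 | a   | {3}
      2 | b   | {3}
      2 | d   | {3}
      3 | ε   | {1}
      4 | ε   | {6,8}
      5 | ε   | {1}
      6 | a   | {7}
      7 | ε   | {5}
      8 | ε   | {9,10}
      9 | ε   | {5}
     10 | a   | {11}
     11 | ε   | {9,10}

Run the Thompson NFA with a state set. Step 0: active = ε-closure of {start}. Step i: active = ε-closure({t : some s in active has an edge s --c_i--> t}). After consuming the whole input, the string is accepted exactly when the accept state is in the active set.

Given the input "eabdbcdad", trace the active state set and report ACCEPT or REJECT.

Answer: REJECT

Steps:
start: ε-closure({0}) = {0,1,2,4,5,6,8,9,10}
'e' @ 1: {}  — no active states
rest 'abdbcdad' ignored (set empty)
end set {} — state 1 not in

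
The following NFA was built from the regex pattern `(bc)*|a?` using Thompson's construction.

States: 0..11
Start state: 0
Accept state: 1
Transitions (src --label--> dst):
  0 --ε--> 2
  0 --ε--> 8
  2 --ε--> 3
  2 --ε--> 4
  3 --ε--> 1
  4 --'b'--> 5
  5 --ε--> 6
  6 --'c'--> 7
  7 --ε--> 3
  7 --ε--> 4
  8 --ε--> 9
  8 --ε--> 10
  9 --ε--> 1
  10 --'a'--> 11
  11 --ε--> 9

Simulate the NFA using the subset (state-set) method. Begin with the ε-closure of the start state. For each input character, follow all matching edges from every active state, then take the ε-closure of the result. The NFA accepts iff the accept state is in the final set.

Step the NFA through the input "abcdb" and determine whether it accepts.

Answer: REJECT

Trace:
S₀ = ε-closure({0}) = {0,1,2,3,4,8,9,10}
'a' @ 1: {1,9,11}  ✓accept
'b' @ 2: {}  — state set empty
rest 'cdb' ignored (set empty)
end set {} — state 1 not in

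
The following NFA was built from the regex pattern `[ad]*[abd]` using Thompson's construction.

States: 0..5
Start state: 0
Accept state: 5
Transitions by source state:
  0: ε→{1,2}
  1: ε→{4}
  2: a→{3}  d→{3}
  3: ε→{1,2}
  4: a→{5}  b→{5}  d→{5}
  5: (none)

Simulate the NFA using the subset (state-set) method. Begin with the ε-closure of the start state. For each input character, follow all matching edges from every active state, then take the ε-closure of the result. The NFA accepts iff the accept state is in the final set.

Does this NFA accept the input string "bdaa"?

S₀ = ε-closure({0}) = {0,1,2,4}
'b' @ 1: {5}  ✓accept
'd' @ 2: {}  — no active states
rest 'aa' ignored (set empty)
final: {}; accept 5 not in set

Answer: REJECT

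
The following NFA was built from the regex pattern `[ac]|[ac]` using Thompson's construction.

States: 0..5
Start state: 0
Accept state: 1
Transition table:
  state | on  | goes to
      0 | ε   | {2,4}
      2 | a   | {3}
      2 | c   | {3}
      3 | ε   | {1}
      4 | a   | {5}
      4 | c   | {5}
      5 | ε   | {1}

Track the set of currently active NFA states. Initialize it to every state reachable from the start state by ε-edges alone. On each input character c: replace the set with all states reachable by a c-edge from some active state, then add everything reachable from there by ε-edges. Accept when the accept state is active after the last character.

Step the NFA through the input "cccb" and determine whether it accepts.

Answer: REJECT

Steps:
S₀ = ε-closure({0}) = {0,2,4}
'c' @ 1: {1,3,5}  ✓accept
'c' @ 2: {}  — dead — no transitions
rest 'cb' ignored (set empty)
after full input: {}  (accept=1 not in)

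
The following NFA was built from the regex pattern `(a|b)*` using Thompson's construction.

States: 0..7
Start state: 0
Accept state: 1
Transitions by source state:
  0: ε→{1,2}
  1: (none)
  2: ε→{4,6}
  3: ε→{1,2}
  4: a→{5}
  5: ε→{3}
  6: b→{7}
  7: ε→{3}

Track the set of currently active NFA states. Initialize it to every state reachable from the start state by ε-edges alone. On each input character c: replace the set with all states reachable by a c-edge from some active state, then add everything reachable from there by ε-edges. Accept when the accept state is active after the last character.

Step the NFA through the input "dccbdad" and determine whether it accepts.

Answer: REJECT

Steps:
start: ε-closure({0}) = {0,1,2,4,6}
'd' @ 1: {}  — no active states
rest 'ccbdad' ignored (set empty)
after full input: {}  (accept=1 not in)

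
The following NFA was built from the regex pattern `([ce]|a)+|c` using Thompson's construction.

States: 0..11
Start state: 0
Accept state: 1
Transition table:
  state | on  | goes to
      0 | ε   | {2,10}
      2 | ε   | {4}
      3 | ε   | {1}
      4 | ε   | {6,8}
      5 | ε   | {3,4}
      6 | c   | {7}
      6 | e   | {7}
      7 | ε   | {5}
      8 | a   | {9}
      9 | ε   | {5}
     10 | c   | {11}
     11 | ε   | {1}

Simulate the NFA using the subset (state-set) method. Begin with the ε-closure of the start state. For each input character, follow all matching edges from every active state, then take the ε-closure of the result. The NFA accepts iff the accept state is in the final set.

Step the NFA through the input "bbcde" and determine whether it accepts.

S₀ = ε-closure({0}) = {0,2,4,6,8,10}
'b' @ 1: {}  — state set empty
rest 'bcde' ignored (set empty)
final: {}; accept 1 not in set

Answer: REJECT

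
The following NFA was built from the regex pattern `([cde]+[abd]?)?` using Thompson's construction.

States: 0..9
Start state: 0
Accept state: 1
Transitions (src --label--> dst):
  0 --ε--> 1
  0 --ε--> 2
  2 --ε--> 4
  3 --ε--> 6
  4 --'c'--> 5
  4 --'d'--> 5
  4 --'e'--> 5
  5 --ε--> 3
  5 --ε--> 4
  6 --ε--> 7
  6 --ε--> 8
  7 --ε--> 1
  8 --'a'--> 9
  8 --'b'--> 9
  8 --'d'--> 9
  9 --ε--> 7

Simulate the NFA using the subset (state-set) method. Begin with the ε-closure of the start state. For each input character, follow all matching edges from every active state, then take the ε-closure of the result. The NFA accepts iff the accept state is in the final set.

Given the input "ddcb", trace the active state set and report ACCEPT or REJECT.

Answer: ACCEPT

Steps:
start: ε-closure({0}) = {0,1,2,4}
'd' @ 1: {1,3,4,5,6,7,8}  (accept∈set)
'd' @ 2: {1,3,4,5,6,7,8,9}  (accept∈set)
'c' @ 3: {1,3,4,5,6,7,8}  (accept∈set)
'b' @ 4: {1,7,9}  (accept∈set)
end set {1,7,9} — state 1 in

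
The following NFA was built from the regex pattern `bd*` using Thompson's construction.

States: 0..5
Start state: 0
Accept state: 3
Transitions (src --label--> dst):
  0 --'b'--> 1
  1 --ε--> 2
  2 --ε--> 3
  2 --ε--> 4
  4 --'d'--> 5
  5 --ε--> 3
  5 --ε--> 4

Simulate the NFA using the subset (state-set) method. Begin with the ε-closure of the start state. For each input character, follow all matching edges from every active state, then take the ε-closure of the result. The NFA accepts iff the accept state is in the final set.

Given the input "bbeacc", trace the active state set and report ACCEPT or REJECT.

Answer: REJECT

Trace:
initial (ε-close {0}): {0}
'b' @ 1: {1,2,3,4}  (accept∈set)
'b' @ 2: {}  — dead — no transitions
rest 'eacc' ignored (set empty)
end set {} — state 3 not in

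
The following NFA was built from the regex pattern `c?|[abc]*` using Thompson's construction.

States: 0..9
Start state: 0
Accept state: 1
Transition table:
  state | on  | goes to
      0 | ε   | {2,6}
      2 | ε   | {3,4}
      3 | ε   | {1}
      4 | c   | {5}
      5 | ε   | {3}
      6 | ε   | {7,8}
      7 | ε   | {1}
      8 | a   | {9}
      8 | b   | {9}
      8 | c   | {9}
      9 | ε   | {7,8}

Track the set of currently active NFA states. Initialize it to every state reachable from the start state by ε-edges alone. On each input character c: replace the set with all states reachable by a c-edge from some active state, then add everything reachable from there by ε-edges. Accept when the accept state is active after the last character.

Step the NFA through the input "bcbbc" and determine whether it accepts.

Answer: ACCEPT

Derivation:
S₀ = ε-closure({0}) = {0,1,2,3,4,6,7,8}
'b' @ 1: {1,7,8,9}  [accepting]
'c' @ 2: {1,7,8,9}  [accepting]
'b' @ 3: {1,7,8,9}  [accepting]
'b' @ 4: {1,7,8,9}  [accepting]
'c' @ 5: {1,7,8,9}  [accepting]
after full input: {1,7,8,9}  (accept=1 in)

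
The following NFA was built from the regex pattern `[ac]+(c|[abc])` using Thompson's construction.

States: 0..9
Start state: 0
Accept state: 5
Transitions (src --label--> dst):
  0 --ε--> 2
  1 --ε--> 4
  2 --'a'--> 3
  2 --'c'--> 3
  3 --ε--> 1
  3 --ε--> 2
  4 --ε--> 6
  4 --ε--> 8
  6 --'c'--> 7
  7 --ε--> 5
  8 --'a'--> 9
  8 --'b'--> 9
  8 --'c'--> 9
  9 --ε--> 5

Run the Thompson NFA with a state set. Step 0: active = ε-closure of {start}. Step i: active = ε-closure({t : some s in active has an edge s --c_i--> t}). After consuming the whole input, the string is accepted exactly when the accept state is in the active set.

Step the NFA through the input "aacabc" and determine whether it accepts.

Answer: REJECT

Trace:
S₀ = ε-closure({0}) = {0,2}
'a' @ 1: {1,2,3,4,6,8}
'a' @ 2: {1,2,3,4,5,6,8,9}  (accept∈set)
'c' @ 3: {1,2,3,4,5,6,7,8,9}  (accept∈set)
'a' @ 4: {1,2,3,4,5,6,8,9}  (accept∈set)
'b' @ 5: {5,9}  (accept∈set)
'c' @ 6: {}  — no active states
final: {}; accept 5 not in set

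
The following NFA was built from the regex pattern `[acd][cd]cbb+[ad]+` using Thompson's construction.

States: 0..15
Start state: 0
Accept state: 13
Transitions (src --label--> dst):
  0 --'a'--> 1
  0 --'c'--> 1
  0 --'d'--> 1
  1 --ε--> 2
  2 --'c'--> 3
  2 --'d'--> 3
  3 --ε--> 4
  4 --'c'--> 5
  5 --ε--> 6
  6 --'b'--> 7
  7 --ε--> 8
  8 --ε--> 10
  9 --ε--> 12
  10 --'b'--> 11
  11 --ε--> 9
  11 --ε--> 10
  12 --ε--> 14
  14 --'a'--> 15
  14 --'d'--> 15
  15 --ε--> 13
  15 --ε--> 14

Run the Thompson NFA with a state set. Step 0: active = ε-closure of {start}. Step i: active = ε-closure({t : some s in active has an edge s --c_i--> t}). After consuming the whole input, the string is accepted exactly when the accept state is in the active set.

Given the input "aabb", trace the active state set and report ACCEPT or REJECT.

Answer: REJECT

Steps:
S₀ = ε-closure({0}) = {0}
'a' @ 1: {1,2}
'a' @ 2: {}  — state set empty
rest 'bb' ignored (set empty)
end set {} — state 13 not in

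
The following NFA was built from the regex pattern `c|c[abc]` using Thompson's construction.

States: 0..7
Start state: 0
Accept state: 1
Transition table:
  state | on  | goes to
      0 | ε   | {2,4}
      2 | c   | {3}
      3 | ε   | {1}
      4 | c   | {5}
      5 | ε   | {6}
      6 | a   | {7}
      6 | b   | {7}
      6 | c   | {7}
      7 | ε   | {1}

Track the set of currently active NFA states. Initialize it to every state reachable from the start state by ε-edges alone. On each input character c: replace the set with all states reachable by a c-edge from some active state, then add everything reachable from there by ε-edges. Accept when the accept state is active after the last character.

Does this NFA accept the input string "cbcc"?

Answer: REJECT

Derivation:
S₀ = ε-closure({0}) = {0,2,4}
'c' @ 1: {1,3,5,6}  ✓accept
'b' @ 2: {1,7}  ✓accept
'c' @ 3: {}  — state set empty
rest 'c' ignored (set empty)
final: {}; accept 1 not in set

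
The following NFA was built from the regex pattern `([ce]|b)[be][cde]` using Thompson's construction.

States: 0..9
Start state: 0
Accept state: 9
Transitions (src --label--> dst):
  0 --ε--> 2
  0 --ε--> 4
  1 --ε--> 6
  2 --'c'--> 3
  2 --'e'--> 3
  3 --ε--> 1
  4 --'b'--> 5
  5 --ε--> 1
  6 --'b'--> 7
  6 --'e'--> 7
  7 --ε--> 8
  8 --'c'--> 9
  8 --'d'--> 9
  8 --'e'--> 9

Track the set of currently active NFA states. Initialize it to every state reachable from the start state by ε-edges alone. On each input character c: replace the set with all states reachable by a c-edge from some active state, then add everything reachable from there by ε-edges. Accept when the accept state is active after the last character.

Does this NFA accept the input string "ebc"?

initial (ε-close {0}): {0,2,4}
'e' @ 1: {1,3,6}
'b' @ 2: {7,8}
'c' @ 3: {9}  ✓accept
final: {9}; accept 9 in set

Answer: ACCEPT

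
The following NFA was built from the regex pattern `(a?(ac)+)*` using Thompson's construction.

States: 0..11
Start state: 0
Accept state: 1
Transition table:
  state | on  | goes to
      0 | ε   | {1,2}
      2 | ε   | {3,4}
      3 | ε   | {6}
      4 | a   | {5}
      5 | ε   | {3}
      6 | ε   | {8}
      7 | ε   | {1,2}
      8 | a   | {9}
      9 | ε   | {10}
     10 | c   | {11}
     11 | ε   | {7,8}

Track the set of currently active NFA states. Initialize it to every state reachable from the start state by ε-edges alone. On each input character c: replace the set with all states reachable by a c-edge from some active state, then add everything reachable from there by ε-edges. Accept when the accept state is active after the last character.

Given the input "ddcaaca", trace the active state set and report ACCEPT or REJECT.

Answer: REJECT

Steps:
initial (ε-close {0}): {0,1,2,3,4,6,8}
'd' @ 1: {}  — state set empty
rest 'dcaaca' ignored (set empty)
end set {} — state 1 not in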